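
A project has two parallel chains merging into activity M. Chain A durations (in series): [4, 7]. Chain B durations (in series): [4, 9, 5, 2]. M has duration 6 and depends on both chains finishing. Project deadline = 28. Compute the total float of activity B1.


Forward pass: ES(B1) = sum of predecessors on chain B = 0
EF = ES + duration = 0 + 4 = 4
Backward pass: LF(M) = deadline = 28; LS(M) = 28 - 6 = 22
LF(B1) = LS(M) - sum(successors on chain B) = 22 - 16 = 6
LS = LF - duration = 6 - 4 = 2
Total float = LS - ES = 2 - 0 = 2

2


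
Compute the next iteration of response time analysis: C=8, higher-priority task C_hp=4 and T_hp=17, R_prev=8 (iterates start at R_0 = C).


R_next = C + ceil(R_prev / T_hp) * C_hp
ceil(8 / 17) = ceil(0.4706) = 1
Interference = 1 * 4 = 4
R_next = 8 + 4 = 12

12


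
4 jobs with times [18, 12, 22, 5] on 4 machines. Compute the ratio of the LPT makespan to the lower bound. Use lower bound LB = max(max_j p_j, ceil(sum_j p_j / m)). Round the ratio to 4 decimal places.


LPT order: [22, 18, 12, 5]
Machine loads after assignment: [22, 18, 12, 5]
LPT makespan = 22
Lower bound = max(max_job, ceil(total/4)) = max(22, 15) = 22
Ratio = 22 / 22 = 1.0

1.0


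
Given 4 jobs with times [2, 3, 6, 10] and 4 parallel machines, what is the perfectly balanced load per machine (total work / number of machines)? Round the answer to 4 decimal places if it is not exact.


Total processing time = 2 + 3 + 6 + 10 = 21
Number of machines = 4
Ideal balanced load = 21 / 4 = 5.25

5.25


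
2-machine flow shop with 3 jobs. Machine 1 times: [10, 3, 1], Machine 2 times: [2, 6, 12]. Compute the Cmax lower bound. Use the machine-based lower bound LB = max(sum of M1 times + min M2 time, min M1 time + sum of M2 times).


LB1 = sum(M1 times) + min(M2 times) = 14 + 2 = 16
LB2 = min(M1 times) + sum(M2 times) = 1 + 20 = 21
Lower bound = max(LB1, LB2) = max(16, 21) = 21

21


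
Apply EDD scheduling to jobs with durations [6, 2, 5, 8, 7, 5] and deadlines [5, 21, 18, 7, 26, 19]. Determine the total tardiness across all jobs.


Sort by due date (EDD order): [(6, 5), (8, 7), (5, 18), (5, 19), (2, 21), (7, 26)]
Compute completion times and tardiness:
  Job 1: p=6, d=5, C=6, tardiness=max(0,6-5)=1
  Job 2: p=8, d=7, C=14, tardiness=max(0,14-7)=7
  Job 3: p=5, d=18, C=19, tardiness=max(0,19-18)=1
  Job 4: p=5, d=19, C=24, tardiness=max(0,24-19)=5
  Job 5: p=2, d=21, C=26, tardiness=max(0,26-21)=5
  Job 6: p=7, d=26, C=33, tardiness=max(0,33-26)=7
Total tardiness = 26

26


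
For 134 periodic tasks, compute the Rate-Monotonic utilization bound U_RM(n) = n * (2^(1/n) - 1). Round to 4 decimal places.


Compute 2^(1/134) = 1.0051861419
Subtract 1: 1.0051861419 - 1 = 0.0051861419
Multiply by n: 134 * 0.0051861419 = 0.6949430146
Round to 4 dp: 0.6949

0.6949


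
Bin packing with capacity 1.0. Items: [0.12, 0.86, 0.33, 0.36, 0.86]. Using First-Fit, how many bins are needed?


Place items sequentially using First-Fit:
  Item 0.12 -> new Bin 1
  Item 0.86 -> Bin 1 (now 0.98)
  Item 0.33 -> new Bin 2
  Item 0.36 -> Bin 2 (now 0.69)
  Item 0.86 -> new Bin 3
Total bins used = 3

3


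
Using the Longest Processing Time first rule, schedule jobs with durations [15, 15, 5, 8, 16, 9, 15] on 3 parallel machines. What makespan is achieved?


Sort jobs in decreasing order (LPT): [16, 15, 15, 15, 9, 8, 5]
Assign each job to the least loaded machine:
  Machine 1: jobs [16, 8, 5], load = 29
  Machine 2: jobs [15, 15], load = 30
  Machine 3: jobs [15, 9], load = 24
Makespan = max load = 30

30


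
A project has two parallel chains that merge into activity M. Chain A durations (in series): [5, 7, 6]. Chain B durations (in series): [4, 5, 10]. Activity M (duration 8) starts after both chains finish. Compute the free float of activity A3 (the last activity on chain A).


ES(A3) = sum of predecessors on chain A = 12
EF(A3) = ES + duration = 12 + 6 = 18
Successor of A3 is M. ES(M) = max(sum(A), sum(B)) = max(18, 19) = 19
Free float = ES(successor) - EF(current) = 19 - 18 = 1

1


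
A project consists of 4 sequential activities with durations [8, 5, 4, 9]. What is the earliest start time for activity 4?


Activity 4 starts after activities 1 through 3 complete.
Predecessor durations: [8, 5, 4]
ES = 8 + 5 + 4 = 17

17


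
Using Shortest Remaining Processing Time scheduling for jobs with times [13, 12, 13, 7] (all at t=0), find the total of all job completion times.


Since all jobs arrive at t=0, SRPT equals SPT ordering.
SPT order: [7, 12, 13, 13]
Completion times:
  Job 1: p=7, C=7
  Job 2: p=12, C=19
  Job 3: p=13, C=32
  Job 4: p=13, C=45
Total completion time = 7 + 19 + 32 + 45 = 103

103


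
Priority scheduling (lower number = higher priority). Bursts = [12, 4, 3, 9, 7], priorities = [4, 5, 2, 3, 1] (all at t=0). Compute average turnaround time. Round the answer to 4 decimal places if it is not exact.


Sort by priority (ascending = highest first):
Order: [(1, 7), (2, 3), (3, 9), (4, 12), (5, 4)]
Completion times:
  Priority 1, burst=7, C=7
  Priority 2, burst=3, C=10
  Priority 3, burst=9, C=19
  Priority 4, burst=12, C=31
  Priority 5, burst=4, C=35
Average turnaround = 102/5 = 20.4

20.4


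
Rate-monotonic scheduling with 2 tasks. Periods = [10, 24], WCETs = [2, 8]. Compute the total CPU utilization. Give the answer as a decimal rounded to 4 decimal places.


Compute individual utilizations (exact fractions):
  Task 1: C/T = 2/10 = 1/5 (approx. 0.2)
  Task 2: C/T = 8/24 = 1/3 (approx. 0.3333)
Total utilization U = 1/5 + 1/3 = 8/15
Rounded to 4 decimal places: U = 0.5333
RM (Liu & Layland) bound for 2 tasks = 0.828427; compare with U = 8/15 (approx. 0.533333)
U <= bound, so schedulable by RM sufficient condition.

0.5333


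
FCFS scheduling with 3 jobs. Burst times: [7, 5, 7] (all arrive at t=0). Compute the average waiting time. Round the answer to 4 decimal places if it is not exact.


FCFS order (as given): [7, 5, 7]
Waiting times:
  Job 1: wait = 0
  Job 2: wait = 7
  Job 3: wait = 12
Sum of waiting times = 19
Average waiting time = 19/3 = 6.3333

6.3333


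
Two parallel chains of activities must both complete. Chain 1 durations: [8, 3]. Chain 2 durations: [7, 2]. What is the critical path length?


Path A total = 8 + 3 = 11
Path B total = 7 + 2 = 9
Critical path = longest path = max(11, 9) = 11

11


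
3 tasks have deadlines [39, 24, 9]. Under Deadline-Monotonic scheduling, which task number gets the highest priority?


Sort tasks by relative deadline (ascending):
  Task 3: deadline = 9
  Task 2: deadline = 24
  Task 1: deadline = 39
Priority order (highest first): [3, 2, 1]
Highest priority task = 3

3


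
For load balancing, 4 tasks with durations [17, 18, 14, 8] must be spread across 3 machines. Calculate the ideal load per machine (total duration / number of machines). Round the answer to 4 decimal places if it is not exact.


Total processing time = 17 + 18 + 14 + 8 = 57
Number of machines = 3
Ideal balanced load = 57 / 3 = 19.0

19.0


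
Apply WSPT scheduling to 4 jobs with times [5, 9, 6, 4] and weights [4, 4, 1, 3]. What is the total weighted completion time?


Compute p/w ratios and sort ascending (WSPT): [(5, 4), (4, 3), (9, 4), (6, 1)]
Compute weighted completion times:
  Job (p=5,w=4): C=5, w*C=4*5=20
  Job (p=4,w=3): C=9, w*C=3*9=27
  Job (p=9,w=4): C=18, w*C=4*18=72
  Job (p=6,w=1): C=24, w*C=1*24=24
Total weighted completion time = 143

143


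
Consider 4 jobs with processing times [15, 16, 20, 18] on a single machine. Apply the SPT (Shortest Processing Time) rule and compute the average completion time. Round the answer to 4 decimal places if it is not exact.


Sort jobs by processing time (SPT order): [15, 16, 18, 20]
Compute completion times sequentially:
  Job 1: processing = 15, completes at 15
  Job 2: processing = 16, completes at 31
  Job 3: processing = 18, completes at 49
  Job 4: processing = 20, completes at 69
Sum of completion times = 164
Average completion time = 164/4 = 41.0

41.0


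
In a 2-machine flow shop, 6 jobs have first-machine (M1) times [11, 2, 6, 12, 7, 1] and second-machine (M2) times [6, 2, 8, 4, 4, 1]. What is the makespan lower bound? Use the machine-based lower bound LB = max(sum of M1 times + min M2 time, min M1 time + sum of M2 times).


LB1 = sum(M1 times) + min(M2 times) = 39 + 1 = 40
LB2 = min(M1 times) + sum(M2 times) = 1 + 25 = 26
Lower bound = max(LB1, LB2) = max(40, 26) = 40

40


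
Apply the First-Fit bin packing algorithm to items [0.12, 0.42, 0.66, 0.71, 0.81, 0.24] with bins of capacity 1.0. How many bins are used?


Place items sequentially using First-Fit:
  Item 0.12 -> new Bin 1
  Item 0.42 -> Bin 1 (now 0.54)
  Item 0.66 -> new Bin 2
  Item 0.71 -> new Bin 3
  Item 0.81 -> new Bin 4
  Item 0.24 -> Bin 1 (now 0.78)
Total bins used = 4

4


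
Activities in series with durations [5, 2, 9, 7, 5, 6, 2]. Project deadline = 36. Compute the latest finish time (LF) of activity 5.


LF(activity 5) = deadline - sum of successor durations
Successors: activities 6 through 7 with durations [6, 2]
Sum of successor durations = 8
LF = 36 - 8 = 28

28


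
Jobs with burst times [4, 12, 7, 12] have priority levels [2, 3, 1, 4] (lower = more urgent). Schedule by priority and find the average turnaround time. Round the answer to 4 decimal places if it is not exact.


Sort by priority (ascending = highest first):
Order: [(1, 7), (2, 4), (3, 12), (4, 12)]
Completion times:
  Priority 1, burst=7, C=7
  Priority 2, burst=4, C=11
  Priority 3, burst=12, C=23
  Priority 4, burst=12, C=35
Average turnaround = 76/4 = 19.0

19.0


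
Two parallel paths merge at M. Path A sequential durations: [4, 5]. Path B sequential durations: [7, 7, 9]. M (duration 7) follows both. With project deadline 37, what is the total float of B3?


Forward pass: ES(B3) = sum of predecessors on chain B = 14
EF = ES + duration = 14 + 9 = 23
Backward pass: LF(M) = deadline = 37; LS(M) = 37 - 7 = 30
LF(B3) = LS(M) - sum(successors on chain B) = 30 - 0 = 30
LS = LF - duration = 30 - 9 = 21
Total float = LS - ES = 21 - 14 = 7

7


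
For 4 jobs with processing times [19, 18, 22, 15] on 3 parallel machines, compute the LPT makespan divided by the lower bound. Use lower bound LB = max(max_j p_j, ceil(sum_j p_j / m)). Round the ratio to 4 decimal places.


LPT order: [22, 19, 18, 15]
Machine loads after assignment: [22, 19, 33]
LPT makespan = 33
Lower bound = max(max_job, ceil(total/3)) = max(22, 25) = 25
Ratio = 33 / 25 = 1.32

1.32


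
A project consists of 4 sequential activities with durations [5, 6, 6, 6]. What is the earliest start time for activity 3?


Activity 3 starts after activities 1 through 2 complete.
Predecessor durations: [5, 6]
ES = 5 + 6 = 11

11


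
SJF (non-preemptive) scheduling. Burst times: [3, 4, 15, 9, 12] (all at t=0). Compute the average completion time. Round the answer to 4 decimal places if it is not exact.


SJF order (ascending): [3, 4, 9, 12, 15]
Completion times:
  Job 1: burst=3, C=3
  Job 2: burst=4, C=7
  Job 3: burst=9, C=16
  Job 4: burst=12, C=28
  Job 5: burst=15, C=43
Average completion = 97/5 = 19.4

19.4


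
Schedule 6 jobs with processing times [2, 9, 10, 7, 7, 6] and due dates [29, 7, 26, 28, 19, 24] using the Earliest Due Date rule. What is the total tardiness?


Sort by due date (EDD order): [(9, 7), (7, 19), (6, 24), (10, 26), (7, 28), (2, 29)]
Compute completion times and tardiness:
  Job 1: p=9, d=7, C=9, tardiness=max(0,9-7)=2
  Job 2: p=7, d=19, C=16, tardiness=max(0,16-19)=0
  Job 3: p=6, d=24, C=22, tardiness=max(0,22-24)=0
  Job 4: p=10, d=26, C=32, tardiness=max(0,32-26)=6
  Job 5: p=7, d=28, C=39, tardiness=max(0,39-28)=11
  Job 6: p=2, d=29, C=41, tardiness=max(0,41-29)=12
Total tardiness = 31

31


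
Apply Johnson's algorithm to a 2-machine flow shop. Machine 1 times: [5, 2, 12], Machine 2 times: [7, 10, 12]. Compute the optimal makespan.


Apply Johnson's rule:
  Group 1 (a <= b): [(2, 2, 10), (1, 5, 7), (3, 12, 12)]
  Group 2 (a > b): []
Optimal job order: [2, 1, 3]
Schedule:
  Job 2: M1 done at 2, M2 done at 12
  Job 1: M1 done at 7, M2 done at 19
  Job 3: M1 done at 19, M2 done at 31
Makespan = 31

31


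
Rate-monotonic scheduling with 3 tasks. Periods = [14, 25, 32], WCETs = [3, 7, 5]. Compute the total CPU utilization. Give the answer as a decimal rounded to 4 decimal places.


Compute individual utilizations (exact fractions):
  Task 1: C/T = 3/14 (approx. 0.2143)
  Task 2: C/T = 7/25 (approx. 0.28)
  Task 3: C/T = 5/32 (approx. 0.1563)
Total utilization U = 3/14 + 7/25 + 5/32 = 3643/5600
Rounded to 4 decimal places: U = 0.6505
RM (Liu & Layland) bound for 3 tasks = 0.779763; compare with U = 3643/5600 (approx. 0.650536)
U <= bound, so schedulable by RM sufficient condition.

0.6505


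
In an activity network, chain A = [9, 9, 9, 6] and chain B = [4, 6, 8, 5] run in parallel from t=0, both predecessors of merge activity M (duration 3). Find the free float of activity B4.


ES(B4) = sum of predecessors on chain B = 18
EF(B4) = ES + duration = 18 + 5 = 23
Successor of B4 is M. ES(M) = max(sum(A), sum(B)) = max(33, 23) = 33
Free float = ES(successor) - EF(current) = 33 - 23 = 10

10


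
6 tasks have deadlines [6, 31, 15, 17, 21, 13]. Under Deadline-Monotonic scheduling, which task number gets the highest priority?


Sort tasks by relative deadline (ascending):
  Task 1: deadline = 6
  Task 6: deadline = 13
  Task 3: deadline = 15
  Task 4: deadline = 17
  Task 5: deadline = 21
  Task 2: deadline = 31
Priority order (highest first): [1, 6, 3, 4, 5, 2]
Highest priority task = 1

1


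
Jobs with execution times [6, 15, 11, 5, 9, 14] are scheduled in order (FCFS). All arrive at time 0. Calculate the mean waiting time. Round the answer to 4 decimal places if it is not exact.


FCFS order (as given): [6, 15, 11, 5, 9, 14]
Waiting times:
  Job 1: wait = 0
  Job 2: wait = 6
  Job 3: wait = 21
  Job 4: wait = 32
  Job 5: wait = 37
  Job 6: wait = 46
Sum of waiting times = 142
Average waiting time = 142/6 = 23.6667

23.6667


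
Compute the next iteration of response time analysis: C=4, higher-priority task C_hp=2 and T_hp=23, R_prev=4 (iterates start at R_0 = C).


R_next = C + ceil(R_prev / T_hp) * C_hp
ceil(4 / 23) = ceil(0.1739) = 1
Interference = 1 * 2 = 2
R_next = 4 + 2 = 6

6


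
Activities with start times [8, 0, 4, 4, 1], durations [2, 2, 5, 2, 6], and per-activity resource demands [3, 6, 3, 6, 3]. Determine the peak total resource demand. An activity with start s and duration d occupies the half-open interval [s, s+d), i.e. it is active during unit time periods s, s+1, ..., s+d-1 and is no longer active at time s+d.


Each activity i is active on [start_i, start_i + duration_i).
Compute total resource usage per time slot:
  t=0: active resources = [6], total = 6
  t=1: active resources = [6, 3], total = 9
  t=2: active resources = [3], total = 3
  t=3: active resources = [3], total = 3
  t=4: active resources = [3, 6, 3], total = 12
  t=5: active resources = [3, 6, 3], total = 12
  t=6: active resources = [3, 3], total = 6
  t=7: active resources = [3], total = 3
  t=8: active resources = [3, 3], total = 6
  t=9: active resources = [3], total = 3
Peak resource demand = 12

12


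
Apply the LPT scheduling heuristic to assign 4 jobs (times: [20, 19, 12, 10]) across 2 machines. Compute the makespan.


Sort jobs in decreasing order (LPT): [20, 19, 12, 10]
Assign each job to the least loaded machine:
  Machine 1: jobs [20, 10], load = 30
  Machine 2: jobs [19, 12], load = 31
Makespan = max load = 31

31


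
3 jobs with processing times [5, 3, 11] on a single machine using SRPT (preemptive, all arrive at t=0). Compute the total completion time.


Since all jobs arrive at t=0, SRPT equals SPT ordering.
SPT order: [3, 5, 11]
Completion times:
  Job 1: p=3, C=3
  Job 2: p=5, C=8
  Job 3: p=11, C=19
Total completion time = 3 + 8 + 19 = 30

30


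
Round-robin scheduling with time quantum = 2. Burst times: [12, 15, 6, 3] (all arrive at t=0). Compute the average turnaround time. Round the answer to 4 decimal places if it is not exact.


Time quantum = 2
Execution trace:
  J1 runs 2 units, time = 2
  J2 runs 2 units, time = 4
  J3 runs 2 units, time = 6
  J4 runs 2 units, time = 8
  J1 runs 2 units, time = 10
  J2 runs 2 units, time = 12
  J3 runs 2 units, time = 14
  J4 runs 1 units, time = 15
  J1 runs 2 units, time = 17
  J2 runs 2 units, time = 19
  J3 runs 2 units, time = 21
  J1 runs 2 units, time = 23
  J2 runs 2 units, time = 25
  J1 runs 2 units, time = 27
  J2 runs 2 units, time = 29
  J1 runs 2 units, time = 31
  J2 runs 2 units, time = 33
  J2 runs 2 units, time = 35
  J2 runs 1 units, time = 36
Finish times: [31, 36, 21, 15]
Average turnaround = 103/4 = 25.75

25.75


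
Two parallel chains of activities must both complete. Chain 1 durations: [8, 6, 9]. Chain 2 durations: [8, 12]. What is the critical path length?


Path A total = 8 + 6 + 9 = 23
Path B total = 8 + 12 = 20
Critical path = longest path = max(23, 20) = 23

23


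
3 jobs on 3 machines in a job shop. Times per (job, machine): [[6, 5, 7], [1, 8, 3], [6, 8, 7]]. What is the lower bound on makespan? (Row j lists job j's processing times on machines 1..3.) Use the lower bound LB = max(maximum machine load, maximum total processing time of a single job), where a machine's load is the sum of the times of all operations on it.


Machine loads:
  Machine 1: 6 + 1 + 6 = 13
  Machine 2: 5 + 8 + 8 = 21
  Machine 3: 7 + 3 + 7 = 17
Max machine load = 21
Job totals:
  Job 1: 18
  Job 2: 12
  Job 3: 21
Max job total = 21
Lower bound = max(21, 21) = 21

21


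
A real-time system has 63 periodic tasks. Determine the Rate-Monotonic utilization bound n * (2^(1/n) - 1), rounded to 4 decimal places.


Compute 2^(1/63) = 1.0110630845
Subtract 1: 1.0110630845 - 1 = 0.0110630845
Multiply by n: 63 * 0.0110630845 = 0.6969743235
Round to 4 dp: 0.6970

0.6970


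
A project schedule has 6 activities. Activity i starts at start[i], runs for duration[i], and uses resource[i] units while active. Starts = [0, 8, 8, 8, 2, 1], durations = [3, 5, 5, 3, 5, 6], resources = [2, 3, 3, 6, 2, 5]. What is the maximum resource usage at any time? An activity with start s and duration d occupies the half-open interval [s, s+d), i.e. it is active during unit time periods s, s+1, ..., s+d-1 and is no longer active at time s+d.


Each activity i is active on [start_i, start_i + duration_i).
Compute total resource usage per time slot:
  t=0: active resources = [2], total = 2
  t=1: active resources = [2, 5], total = 7
  t=2: active resources = [2, 2, 5], total = 9
  t=3: active resources = [2, 5], total = 7
  t=4: active resources = [2, 5], total = 7
  t=5: active resources = [2, 5], total = 7
  t=6: active resources = [2, 5], total = 7
  t=7: active resources = [], total = 0
  t=8: active resources = [3, 3, 6], total = 12
  t=9: active resources = [3, 3, 6], total = 12
  t=10: active resources = [3, 3, 6], total = 12
  t=11: active resources = [3, 3], total = 6
  t=12: active resources = [3, 3], total = 6
Peak resource demand = 12

12


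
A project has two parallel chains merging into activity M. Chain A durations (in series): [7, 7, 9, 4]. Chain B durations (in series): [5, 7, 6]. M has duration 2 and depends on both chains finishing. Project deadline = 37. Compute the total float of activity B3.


Forward pass: ES(B3) = sum of predecessors on chain B = 12
EF = ES + duration = 12 + 6 = 18
Backward pass: LF(M) = deadline = 37; LS(M) = 37 - 2 = 35
LF(B3) = LS(M) - sum(successors on chain B) = 35 - 0 = 35
LS = LF - duration = 35 - 6 = 29
Total float = LS - ES = 29 - 12 = 17

17


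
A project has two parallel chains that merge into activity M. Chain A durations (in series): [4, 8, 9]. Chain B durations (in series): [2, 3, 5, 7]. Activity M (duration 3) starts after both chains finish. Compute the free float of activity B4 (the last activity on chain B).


ES(B4) = sum of predecessors on chain B = 10
EF(B4) = ES + duration = 10 + 7 = 17
Successor of B4 is M. ES(M) = max(sum(A), sum(B)) = max(21, 17) = 21
Free float = ES(successor) - EF(current) = 21 - 17 = 4

4


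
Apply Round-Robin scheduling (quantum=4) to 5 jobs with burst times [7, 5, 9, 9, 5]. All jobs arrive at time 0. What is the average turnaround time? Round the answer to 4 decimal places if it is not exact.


Time quantum = 4
Execution trace:
  J1 runs 4 units, time = 4
  J2 runs 4 units, time = 8
  J3 runs 4 units, time = 12
  J4 runs 4 units, time = 16
  J5 runs 4 units, time = 20
  J1 runs 3 units, time = 23
  J2 runs 1 units, time = 24
  J3 runs 4 units, time = 28
  J4 runs 4 units, time = 32
  J5 runs 1 units, time = 33
  J3 runs 1 units, time = 34
  J4 runs 1 units, time = 35
Finish times: [23, 24, 34, 35, 33]
Average turnaround = 149/5 = 29.8

29.8


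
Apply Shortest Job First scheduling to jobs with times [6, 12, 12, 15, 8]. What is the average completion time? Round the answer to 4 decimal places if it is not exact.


SJF order (ascending): [6, 8, 12, 12, 15]
Completion times:
  Job 1: burst=6, C=6
  Job 2: burst=8, C=14
  Job 3: burst=12, C=26
  Job 4: burst=12, C=38
  Job 5: burst=15, C=53
Average completion = 137/5 = 27.4

27.4


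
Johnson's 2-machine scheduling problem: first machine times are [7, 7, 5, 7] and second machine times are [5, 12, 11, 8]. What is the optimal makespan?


Apply Johnson's rule:
  Group 1 (a <= b): [(3, 5, 11), (2, 7, 12), (4, 7, 8)]
  Group 2 (a > b): [(1, 7, 5)]
Optimal job order: [3, 2, 4, 1]
Schedule:
  Job 3: M1 done at 5, M2 done at 16
  Job 2: M1 done at 12, M2 done at 28
  Job 4: M1 done at 19, M2 done at 36
  Job 1: M1 done at 26, M2 done at 41
Makespan = 41

41


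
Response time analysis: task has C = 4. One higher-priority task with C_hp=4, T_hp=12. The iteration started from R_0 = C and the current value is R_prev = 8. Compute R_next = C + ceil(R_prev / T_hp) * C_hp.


R_next = C + ceil(R_prev / T_hp) * C_hp
ceil(8 / 12) = ceil(0.6667) = 1
Interference = 1 * 4 = 4
R_next = 4 + 4 = 8
R_next = R_prev, so the iteration has converged (response time = 8).

8


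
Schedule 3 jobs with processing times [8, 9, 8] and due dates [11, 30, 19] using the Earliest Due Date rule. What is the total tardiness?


Sort by due date (EDD order): [(8, 11), (8, 19), (9, 30)]
Compute completion times and tardiness:
  Job 1: p=8, d=11, C=8, tardiness=max(0,8-11)=0
  Job 2: p=8, d=19, C=16, tardiness=max(0,16-19)=0
  Job 3: p=9, d=30, C=25, tardiness=max(0,25-30)=0
Total tardiness = 0

0


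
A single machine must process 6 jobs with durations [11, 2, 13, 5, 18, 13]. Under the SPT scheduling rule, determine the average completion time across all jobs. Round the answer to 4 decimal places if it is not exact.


Sort jobs by processing time (SPT order): [2, 5, 11, 13, 13, 18]
Compute completion times sequentially:
  Job 1: processing = 2, completes at 2
  Job 2: processing = 5, completes at 7
  Job 3: processing = 11, completes at 18
  Job 4: processing = 13, completes at 31
  Job 5: processing = 13, completes at 44
  Job 6: processing = 18, completes at 62
Sum of completion times = 164
Average completion time = 164/6 = 27.3333

27.3333


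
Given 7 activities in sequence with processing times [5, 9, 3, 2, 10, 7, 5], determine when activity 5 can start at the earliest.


Activity 5 starts after activities 1 through 4 complete.
Predecessor durations: [5, 9, 3, 2]
ES = 5 + 9 + 3 + 2 = 19

19


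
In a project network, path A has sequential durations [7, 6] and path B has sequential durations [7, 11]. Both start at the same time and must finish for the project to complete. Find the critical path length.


Path A total = 7 + 6 = 13
Path B total = 7 + 11 = 18
Critical path = longest path = max(13, 18) = 18

18


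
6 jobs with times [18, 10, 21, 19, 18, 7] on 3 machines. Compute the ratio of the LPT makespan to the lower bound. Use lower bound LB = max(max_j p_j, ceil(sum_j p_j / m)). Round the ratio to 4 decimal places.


LPT order: [21, 19, 18, 18, 10, 7]
Machine loads after assignment: [28, 29, 36]
LPT makespan = 36
Lower bound = max(max_job, ceil(total/3)) = max(21, 31) = 31
Ratio = 36 / 31 = 1.1613

1.1613


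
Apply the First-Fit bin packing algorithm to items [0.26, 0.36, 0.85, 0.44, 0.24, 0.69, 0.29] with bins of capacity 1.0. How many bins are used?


Place items sequentially using First-Fit:
  Item 0.26 -> new Bin 1
  Item 0.36 -> Bin 1 (now 0.62)
  Item 0.85 -> new Bin 2
  Item 0.44 -> new Bin 3
  Item 0.24 -> Bin 1 (now 0.86)
  Item 0.69 -> new Bin 4
  Item 0.29 -> Bin 3 (now 0.73)
Total bins used = 4

4


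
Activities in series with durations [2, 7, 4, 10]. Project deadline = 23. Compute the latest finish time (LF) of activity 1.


LF(activity 1) = deadline - sum of successor durations
Successors: activities 2 through 4 with durations [7, 4, 10]
Sum of successor durations = 21
LF = 23 - 21 = 2

2


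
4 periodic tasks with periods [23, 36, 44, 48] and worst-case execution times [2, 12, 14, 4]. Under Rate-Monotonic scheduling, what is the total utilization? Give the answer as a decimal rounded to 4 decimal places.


Compute individual utilizations (exact fractions):
  Task 1: C/T = 2/23 (approx. 0.087)
  Task 2: C/T = 12/36 = 1/3 (approx. 0.3333)
  Task 3: C/T = 14/44 = 7/22 (approx. 0.3182)
  Task 4: C/T = 4/48 = 1/12 (approx. 0.0833)
Total utilization U = 2/23 + 1/3 + 7/22 + 1/12 = 2495/3036
Rounded to 4 decimal places: U = 0.8218
RM (Liu & Layland) bound for 4 tasks = 0.756828; compare with U = 2495/3036 (approx. 0.821805)
bound < U <= 1, so the RM sufficient condition is not met (inconclusive; an exact test such as response-time analysis is needed).

0.8218


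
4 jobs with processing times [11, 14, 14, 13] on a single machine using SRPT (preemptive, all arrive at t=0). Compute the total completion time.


Since all jobs arrive at t=0, SRPT equals SPT ordering.
SPT order: [11, 13, 14, 14]
Completion times:
  Job 1: p=11, C=11
  Job 2: p=13, C=24
  Job 3: p=14, C=38
  Job 4: p=14, C=52
Total completion time = 11 + 24 + 38 + 52 = 125

125


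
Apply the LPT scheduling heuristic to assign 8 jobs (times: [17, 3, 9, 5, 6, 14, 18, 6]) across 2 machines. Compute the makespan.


Sort jobs in decreasing order (LPT): [18, 17, 14, 9, 6, 6, 5, 3]
Assign each job to the least loaded machine:
  Machine 1: jobs [18, 9, 6, 5], load = 38
  Machine 2: jobs [17, 14, 6, 3], load = 40
Makespan = max load = 40

40


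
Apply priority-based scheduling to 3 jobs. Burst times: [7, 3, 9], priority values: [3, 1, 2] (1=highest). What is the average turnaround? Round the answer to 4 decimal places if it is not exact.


Sort by priority (ascending = highest first):
Order: [(1, 3), (2, 9), (3, 7)]
Completion times:
  Priority 1, burst=3, C=3
  Priority 2, burst=9, C=12
  Priority 3, burst=7, C=19
Average turnaround = 34/3 = 11.3333

11.3333


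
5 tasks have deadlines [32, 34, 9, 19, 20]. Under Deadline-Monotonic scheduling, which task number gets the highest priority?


Sort tasks by relative deadline (ascending):
  Task 3: deadline = 9
  Task 4: deadline = 19
  Task 5: deadline = 20
  Task 1: deadline = 32
  Task 2: deadline = 34
Priority order (highest first): [3, 4, 5, 1, 2]
Highest priority task = 3

3


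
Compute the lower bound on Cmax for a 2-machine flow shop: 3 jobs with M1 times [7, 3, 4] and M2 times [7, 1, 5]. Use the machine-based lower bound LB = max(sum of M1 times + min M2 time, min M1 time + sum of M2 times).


LB1 = sum(M1 times) + min(M2 times) = 14 + 1 = 15
LB2 = min(M1 times) + sum(M2 times) = 3 + 13 = 16
Lower bound = max(LB1, LB2) = max(15, 16) = 16

16


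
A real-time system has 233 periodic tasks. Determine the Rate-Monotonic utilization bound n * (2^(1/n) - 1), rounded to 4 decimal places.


Compute 2^(1/233) = 1.0029793100
Subtract 1: 1.0029793100 - 1 = 0.0029793100
Multiply by n: 233 * 0.0029793100 = 0.6941792300
Round to 4 dp: 0.6942

0.6942


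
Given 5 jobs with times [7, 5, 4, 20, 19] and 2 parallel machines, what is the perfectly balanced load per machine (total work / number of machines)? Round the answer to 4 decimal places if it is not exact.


Total processing time = 7 + 5 + 4 + 20 + 19 = 55
Number of machines = 2
Ideal balanced load = 55 / 2 = 27.5

27.5


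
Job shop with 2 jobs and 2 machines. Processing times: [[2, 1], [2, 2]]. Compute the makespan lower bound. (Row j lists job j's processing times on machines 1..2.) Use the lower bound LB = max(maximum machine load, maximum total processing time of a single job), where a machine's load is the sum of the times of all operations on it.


Machine loads:
  Machine 1: 2 + 2 = 4
  Machine 2: 1 + 2 = 3
Max machine load = 4
Job totals:
  Job 1: 3
  Job 2: 4
Max job total = 4
Lower bound = max(4, 4) = 4

4


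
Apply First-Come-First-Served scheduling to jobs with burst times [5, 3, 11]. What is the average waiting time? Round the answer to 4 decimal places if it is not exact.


FCFS order (as given): [5, 3, 11]
Waiting times:
  Job 1: wait = 0
  Job 2: wait = 5
  Job 3: wait = 8
Sum of waiting times = 13
Average waiting time = 13/3 = 4.3333

4.3333


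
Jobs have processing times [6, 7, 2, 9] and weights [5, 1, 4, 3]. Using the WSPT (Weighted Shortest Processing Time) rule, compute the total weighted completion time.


Compute p/w ratios and sort ascending (WSPT): [(2, 4), (6, 5), (9, 3), (7, 1)]
Compute weighted completion times:
  Job (p=2,w=4): C=2, w*C=4*2=8
  Job (p=6,w=5): C=8, w*C=5*8=40
  Job (p=9,w=3): C=17, w*C=3*17=51
  Job (p=7,w=1): C=24, w*C=1*24=24
Total weighted completion time = 123

123


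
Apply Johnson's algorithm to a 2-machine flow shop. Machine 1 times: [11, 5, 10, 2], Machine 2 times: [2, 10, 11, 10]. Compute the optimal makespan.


Apply Johnson's rule:
  Group 1 (a <= b): [(4, 2, 10), (2, 5, 10), (3, 10, 11)]
  Group 2 (a > b): [(1, 11, 2)]
Optimal job order: [4, 2, 3, 1]
Schedule:
  Job 4: M1 done at 2, M2 done at 12
  Job 2: M1 done at 7, M2 done at 22
  Job 3: M1 done at 17, M2 done at 33
  Job 1: M1 done at 28, M2 done at 35
Makespan = 35

35


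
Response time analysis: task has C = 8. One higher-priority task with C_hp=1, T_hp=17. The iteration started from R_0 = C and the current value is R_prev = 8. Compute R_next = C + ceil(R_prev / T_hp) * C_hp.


R_next = C + ceil(R_prev / T_hp) * C_hp
ceil(8 / 17) = ceil(0.4706) = 1
Interference = 1 * 1 = 1
R_next = 8 + 1 = 9

9


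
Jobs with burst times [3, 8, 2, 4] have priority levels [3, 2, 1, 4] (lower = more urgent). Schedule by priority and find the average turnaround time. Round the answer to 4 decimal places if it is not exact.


Sort by priority (ascending = highest first):
Order: [(1, 2), (2, 8), (3, 3), (4, 4)]
Completion times:
  Priority 1, burst=2, C=2
  Priority 2, burst=8, C=10
  Priority 3, burst=3, C=13
  Priority 4, burst=4, C=17
Average turnaround = 42/4 = 10.5

10.5


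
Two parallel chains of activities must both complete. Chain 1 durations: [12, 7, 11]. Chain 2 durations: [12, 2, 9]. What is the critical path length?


Path A total = 12 + 7 + 11 = 30
Path B total = 12 + 2 + 9 = 23
Critical path = longest path = max(30, 23) = 30

30


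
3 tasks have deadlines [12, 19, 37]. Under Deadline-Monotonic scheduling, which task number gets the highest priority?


Sort tasks by relative deadline (ascending):
  Task 1: deadline = 12
  Task 2: deadline = 19
  Task 3: deadline = 37
Priority order (highest first): [1, 2, 3]
Highest priority task = 1

1


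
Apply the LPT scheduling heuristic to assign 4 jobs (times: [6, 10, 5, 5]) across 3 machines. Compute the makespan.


Sort jobs in decreasing order (LPT): [10, 6, 5, 5]
Assign each job to the least loaded machine:
  Machine 1: jobs [10], load = 10
  Machine 2: jobs [6], load = 6
  Machine 3: jobs [5, 5], load = 10
Makespan = max load = 10

10


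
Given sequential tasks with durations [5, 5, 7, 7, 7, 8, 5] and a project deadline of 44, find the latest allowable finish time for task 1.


LF(activity 1) = deadline - sum of successor durations
Successors: activities 2 through 7 with durations [5, 7, 7, 7, 8, 5]
Sum of successor durations = 39
LF = 44 - 39 = 5

5


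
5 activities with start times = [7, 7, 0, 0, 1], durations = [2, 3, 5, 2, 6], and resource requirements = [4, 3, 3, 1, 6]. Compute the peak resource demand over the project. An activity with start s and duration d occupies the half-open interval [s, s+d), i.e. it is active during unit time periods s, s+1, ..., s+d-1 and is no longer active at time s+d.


Each activity i is active on [start_i, start_i + duration_i).
Compute total resource usage per time slot:
  t=0: active resources = [3, 1], total = 4
  t=1: active resources = [3, 1, 6], total = 10
  t=2: active resources = [3, 6], total = 9
  t=3: active resources = [3, 6], total = 9
  t=4: active resources = [3, 6], total = 9
  t=5: active resources = [6], total = 6
  t=6: active resources = [6], total = 6
  t=7: active resources = [4, 3], total = 7
  t=8: active resources = [4, 3], total = 7
  t=9: active resources = [3], total = 3
Peak resource demand = 10

10


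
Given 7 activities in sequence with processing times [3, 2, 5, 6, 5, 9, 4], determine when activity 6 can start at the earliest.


Activity 6 starts after activities 1 through 5 complete.
Predecessor durations: [3, 2, 5, 6, 5]
ES = 3 + 2 + 5 + 6 + 5 = 21

21


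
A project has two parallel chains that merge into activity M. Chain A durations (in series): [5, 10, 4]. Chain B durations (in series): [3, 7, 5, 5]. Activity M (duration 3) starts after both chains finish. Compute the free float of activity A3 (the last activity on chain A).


ES(A3) = sum of predecessors on chain A = 15
EF(A3) = ES + duration = 15 + 4 = 19
Successor of A3 is M. ES(M) = max(sum(A), sum(B)) = max(19, 20) = 20
Free float = ES(successor) - EF(current) = 20 - 19 = 1

1


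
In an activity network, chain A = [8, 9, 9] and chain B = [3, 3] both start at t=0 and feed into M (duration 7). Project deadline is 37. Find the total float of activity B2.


Forward pass: ES(B2) = sum of predecessors on chain B = 3
EF = ES + duration = 3 + 3 = 6
Backward pass: LF(M) = deadline = 37; LS(M) = 37 - 7 = 30
LF(B2) = LS(M) - sum(successors on chain B) = 30 - 0 = 30
LS = LF - duration = 30 - 3 = 27
Total float = LS - ES = 27 - 3 = 24

24


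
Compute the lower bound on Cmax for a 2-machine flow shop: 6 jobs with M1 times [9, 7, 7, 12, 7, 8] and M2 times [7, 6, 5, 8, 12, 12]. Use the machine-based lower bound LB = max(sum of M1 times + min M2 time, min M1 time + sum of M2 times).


LB1 = sum(M1 times) + min(M2 times) = 50 + 5 = 55
LB2 = min(M1 times) + sum(M2 times) = 7 + 50 = 57
Lower bound = max(LB1, LB2) = max(55, 57) = 57

57


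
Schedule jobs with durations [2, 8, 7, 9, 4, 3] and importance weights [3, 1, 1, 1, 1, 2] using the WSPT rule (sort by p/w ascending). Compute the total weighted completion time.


Compute p/w ratios and sort ascending (WSPT): [(2, 3), (3, 2), (4, 1), (7, 1), (8, 1), (9, 1)]
Compute weighted completion times:
  Job (p=2,w=3): C=2, w*C=3*2=6
  Job (p=3,w=2): C=5, w*C=2*5=10
  Job (p=4,w=1): C=9, w*C=1*9=9
  Job (p=7,w=1): C=16, w*C=1*16=16
  Job (p=8,w=1): C=24, w*C=1*24=24
  Job (p=9,w=1): C=33, w*C=1*33=33
Total weighted completion time = 98

98


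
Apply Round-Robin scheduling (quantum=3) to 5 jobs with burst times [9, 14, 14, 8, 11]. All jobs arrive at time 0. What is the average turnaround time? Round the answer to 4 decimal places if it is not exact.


Time quantum = 3
Execution trace:
  J1 runs 3 units, time = 3
  J2 runs 3 units, time = 6
  J3 runs 3 units, time = 9
  J4 runs 3 units, time = 12
  J5 runs 3 units, time = 15
  J1 runs 3 units, time = 18
  J2 runs 3 units, time = 21
  J3 runs 3 units, time = 24
  J4 runs 3 units, time = 27
  J5 runs 3 units, time = 30
  J1 runs 3 units, time = 33
  J2 runs 3 units, time = 36
  J3 runs 3 units, time = 39
  J4 runs 2 units, time = 41
  J5 runs 3 units, time = 44
  J2 runs 3 units, time = 47
  J3 runs 3 units, time = 50
  J5 runs 2 units, time = 52
  J2 runs 2 units, time = 54
  J3 runs 2 units, time = 56
Finish times: [33, 54, 56, 41, 52]
Average turnaround = 236/5 = 47.2

47.2


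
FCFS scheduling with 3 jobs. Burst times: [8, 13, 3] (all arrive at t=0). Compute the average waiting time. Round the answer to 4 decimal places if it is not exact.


FCFS order (as given): [8, 13, 3]
Waiting times:
  Job 1: wait = 0
  Job 2: wait = 8
  Job 3: wait = 21
Sum of waiting times = 29
Average waiting time = 29/3 = 9.6667

9.6667


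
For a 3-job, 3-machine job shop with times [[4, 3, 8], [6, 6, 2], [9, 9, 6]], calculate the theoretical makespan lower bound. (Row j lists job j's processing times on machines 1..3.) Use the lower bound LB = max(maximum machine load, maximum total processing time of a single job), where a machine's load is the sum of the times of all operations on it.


Machine loads:
  Machine 1: 4 + 6 + 9 = 19
  Machine 2: 3 + 6 + 9 = 18
  Machine 3: 8 + 2 + 6 = 16
Max machine load = 19
Job totals:
  Job 1: 15
  Job 2: 14
  Job 3: 24
Max job total = 24
Lower bound = max(19, 24) = 24

24


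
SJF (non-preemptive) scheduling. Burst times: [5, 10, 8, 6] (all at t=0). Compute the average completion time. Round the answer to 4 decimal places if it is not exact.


SJF order (ascending): [5, 6, 8, 10]
Completion times:
  Job 1: burst=5, C=5
  Job 2: burst=6, C=11
  Job 3: burst=8, C=19
  Job 4: burst=10, C=29
Average completion = 64/4 = 16.0

16.0


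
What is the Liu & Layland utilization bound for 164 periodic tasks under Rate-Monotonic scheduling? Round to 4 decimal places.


Compute 2^(1/164) = 1.0042354515
Subtract 1: 1.0042354515 - 1 = 0.0042354515
Multiply by n: 164 * 0.0042354515 = 0.6946140460
Round to 4 dp: 0.6946

0.6946


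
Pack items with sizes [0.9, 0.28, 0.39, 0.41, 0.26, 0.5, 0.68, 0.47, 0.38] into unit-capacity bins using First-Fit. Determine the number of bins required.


Place items sequentially using First-Fit:
  Item 0.9 -> new Bin 1
  Item 0.28 -> new Bin 2
  Item 0.39 -> Bin 2 (now 0.67)
  Item 0.41 -> new Bin 3
  Item 0.26 -> Bin 2 (now 0.93)
  Item 0.5 -> Bin 3 (now 0.91)
  Item 0.68 -> new Bin 4
  Item 0.47 -> new Bin 5
  Item 0.38 -> Bin 5 (now 0.85)
Total bins used = 5

5


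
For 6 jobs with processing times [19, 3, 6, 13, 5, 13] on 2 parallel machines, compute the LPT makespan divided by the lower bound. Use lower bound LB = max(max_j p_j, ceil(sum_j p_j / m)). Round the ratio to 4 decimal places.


LPT order: [19, 13, 13, 6, 5, 3]
Machine loads after assignment: [30, 29]
LPT makespan = 30
Lower bound = max(max_job, ceil(total/2)) = max(19, 30) = 30
Ratio = 30 / 30 = 1.0

1.0


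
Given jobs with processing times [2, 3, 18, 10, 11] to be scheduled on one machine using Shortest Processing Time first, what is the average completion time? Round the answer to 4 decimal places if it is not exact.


Sort jobs by processing time (SPT order): [2, 3, 10, 11, 18]
Compute completion times sequentially:
  Job 1: processing = 2, completes at 2
  Job 2: processing = 3, completes at 5
  Job 3: processing = 10, completes at 15
  Job 4: processing = 11, completes at 26
  Job 5: processing = 18, completes at 44
Sum of completion times = 92
Average completion time = 92/5 = 18.4

18.4


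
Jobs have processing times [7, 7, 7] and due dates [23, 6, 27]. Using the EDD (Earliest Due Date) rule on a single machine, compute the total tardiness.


Sort by due date (EDD order): [(7, 6), (7, 23), (7, 27)]
Compute completion times and tardiness:
  Job 1: p=7, d=6, C=7, tardiness=max(0,7-6)=1
  Job 2: p=7, d=23, C=14, tardiness=max(0,14-23)=0
  Job 3: p=7, d=27, C=21, tardiness=max(0,21-27)=0
Total tardiness = 1

1


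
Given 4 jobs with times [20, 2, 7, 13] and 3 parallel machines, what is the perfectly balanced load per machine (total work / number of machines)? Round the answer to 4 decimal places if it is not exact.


Total processing time = 20 + 2 + 7 + 13 = 42
Number of machines = 3
Ideal balanced load = 42 / 3 = 14.0

14.0


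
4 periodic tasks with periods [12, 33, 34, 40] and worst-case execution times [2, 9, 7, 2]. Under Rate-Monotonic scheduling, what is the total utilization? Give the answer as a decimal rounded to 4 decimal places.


Compute individual utilizations (exact fractions):
  Task 1: C/T = 2/12 = 1/6 (approx. 0.1667)
  Task 2: C/T = 9/33 = 3/11 (approx. 0.2727)
  Task 3: C/T = 7/34 (approx. 0.2059)
  Task 4: C/T = 2/40 = 1/20 (approx. 0.05)
Total utilization U = 1/6 + 3/11 + 7/34 + 1/20 = 7801/11220
Rounded to 4 decimal places: U = 0.6953
RM (Liu & Layland) bound for 4 tasks = 0.756828; compare with U = 7801/11220 (approx. 0.695276)
U <= bound, so schedulable by RM sufficient condition.

0.6953
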